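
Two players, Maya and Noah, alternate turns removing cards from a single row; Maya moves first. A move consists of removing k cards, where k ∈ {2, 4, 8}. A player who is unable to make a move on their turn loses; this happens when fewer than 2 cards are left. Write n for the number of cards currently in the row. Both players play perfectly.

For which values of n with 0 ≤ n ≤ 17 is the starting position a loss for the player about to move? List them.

0, 1, 6, 7, 12, 13

Build the W/L table. Terminal = L. A non-terminal position is W if it has a move to some L; otherwise it is L.
n=0: no move → L
n=1: no move → L
n=2: can move to 0, which is L ⇒ W
n=3: can move to 1, which is L ⇒ W
n=4: can move to 0, which is L ⇒ W
n=5: can move to 1, which is L ⇒ W
n=6: moves to 4(W), 2(W); every one is W ⇒ L
n=7: moves to 5(W), 3(W); every one is W ⇒ L
n=8: can move to 6, which is L ⇒ W
n=9: can move to 7, which is L ⇒ W
n=10: can move to 6, which is L ⇒ W
n=11: can move to 7, which is L ⇒ W
n=12: moves to 10(W), 8(W), 4(W); every one is W ⇒ L
n=13: moves to 11(W), 9(W), 5(W); every one is W ⇒ L
n=14: can move to 12, which is L ⇒ W
n=15: can move to 13, which is L ⇒ W
n=16: can move to 12, which is L ⇒ W
n=17: can move to 13, which is L ⇒ W
Reading off the rows marked L gives the requested list; there are 6 such values of n.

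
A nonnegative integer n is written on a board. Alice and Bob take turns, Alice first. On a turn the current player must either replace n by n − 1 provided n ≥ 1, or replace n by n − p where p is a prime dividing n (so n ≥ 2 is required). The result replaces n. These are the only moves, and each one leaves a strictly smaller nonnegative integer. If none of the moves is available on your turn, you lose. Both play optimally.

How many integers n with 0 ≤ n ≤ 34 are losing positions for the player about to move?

9

Work bottom-up. With no move the player to move loses. Otherwise the position is W if at least one move leads to an L position for the opponent, and L if every move leads to a W.
n=0: no move → L
n=1: reaches L-position 0 → W
n=2: reaches L-position 0 → W
n=3: reaches L-position 0 → W
n=4: only reaches 2(W), 3(W), all W → L
n=5: reaches L-position 0 → W
n=6: reaches L-position 4 → W
n=7: reaches L-position 0 → W
n=8: only reaches 6(W), 7(W), all W → L
n=9: reaches L-position 8 → W
n=10: reaches L-position 8 → W
n=11: reaches L-position 0 → W
n=12: only reaches 9(W), 10(W), 11(W), all W → L
n=13: reaches L-position 0 → W
n=14: reaches L-position 12 → W
n=15: reaches L-position 12 → W
n=16: only reaches 14(W), 15(W), all W → L
n=17: reaches L-position 0 → W
n=18: reaches L-position 16 → W
n=19: reaches L-position 0 → W
n=20: only reaches 15(W), 18(W), 19(W), all W → L
n=21: reaches L-position 20 → W
n=22: reaches L-position 20 → W
n=23: reaches L-position 0 → W
n=24: only reaches 21(W), 22(W), 23(W), all W → L
n=25: reaches L-position 20 → W
n=26: reaches L-position 24 → W
n=27: reaches L-position 24 → W
n=28: only reaches 21(W), 26(W), 27(W), all W → L
n=29: reaches L-position 0 → W
n=30: reaches L-position 28 → W
n=31: reaches L-position 0 → W
n=32: only reaches 30(W), 31(W), all W → L
n=33: reaches L-position 32 → W
n=34: reaches L-position 32 → W
L entries with 0 ≤ n ≤ 34: n = 0, 4, 8, 12, 16, 20, 24, 28, 32; that makes 9.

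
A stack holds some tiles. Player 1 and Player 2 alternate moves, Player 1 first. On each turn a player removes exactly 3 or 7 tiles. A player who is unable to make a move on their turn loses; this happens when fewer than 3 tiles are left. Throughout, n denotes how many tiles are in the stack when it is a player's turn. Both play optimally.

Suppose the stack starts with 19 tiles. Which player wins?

Build the W/L table. Terminal = L. A non-terminal position is W if it has a move to some L; otherwise it is L.
n=0: no move → L
n=1: no move → L
n=2: no move → L
n=3: reaches L-position 0 → W
n=4: reaches L-position 1 → W
n=5: reaches L-position 2 → W
n=6: only reaches 3(W), which is W → L
n=7: reaches L-position 0 → W
n=8: reaches L-position 1 → W
n=9: reaches L-position 6 → W
n=10: only reaches 7(W), 3(W), all W → L
n=11: only reaches 8(W), 4(W), all W → L
n=12: only reaches 9(W), 5(W), all W → L
n=13: reaches L-position 10 → W
n=14: reaches L-position 11 → W
n=15: reaches L-position 12 → W
n=16: only reaches 13(W), 9(W), all W → L
n=17: reaches L-position 10 → W
n=18: reaches L-position 11 → W
n=19: reaches L-position 16 → W
The starting position 19 is W: Player 1 should remove 3, leaving 16, handing over an L position.

Player 1 wins.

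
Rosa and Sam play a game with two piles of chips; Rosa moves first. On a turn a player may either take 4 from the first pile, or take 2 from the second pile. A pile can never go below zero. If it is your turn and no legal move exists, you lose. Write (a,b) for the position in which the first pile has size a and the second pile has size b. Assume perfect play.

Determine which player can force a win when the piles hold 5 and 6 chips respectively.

Sam wins.

Label each position W (a win for the player to move) or L (a loss). A position with no legal move is L; any other position is W exactly when some move reaches an L, and L when every move reaches a W.
No move ever increases a pile, so every position that can arise here has a ≤ 5 and b ≤ 6; it is enough to label the cells with 0 ≤ a ≤ 5 and 0 ≤ b ≤ 6.
Every move lowers a or b (never raises either), so fill the grid row by row in increasing a, and left to right within a row: each cell's successors are then already labelled.
      b=0  b=1  b=2  b=3  b=4  b=5  b=6
a=0:    L    L    W    W    L    L    W
a=1:    L    L    W    W    L    L    W
a=2:    L    L    W    W    L    L    W
a=3:    L    L    W    W    L    L    W
a=4:    W    W    L    L    W    W    L
a=5:    W    W    L    L    W    W    L
Cells with no legal move (terminal, hence L): (0,0), (0,1), (1,0), (1,1), (2,0), (2,1), (3,0), (3,1).
The remaining L cells, each justified by listing all of its moves:
(0,4): the only move is to (0,2)(W), a W ⇒ L
(0,5): the only move is to (0,3)(W), a W ⇒ L
(1,4): the only move is to (1,2)(W), a W ⇒ L
(1,5): the only move is to (1,3)(W), a W ⇒ L
(2,4): the only move is to (2,2)(W), a W ⇒ L
(2,5): the only move is to (2,3)(W), a W ⇒ L
(3,4): the only move is to (3,2)(W), a W ⇒ L
(3,5): the only move is to (3,3)(W), a W ⇒ L
(4,2): moves to (0,2)(W), (4,0)(W); every one is W ⇒ L
(4,3): moves to (0,3)(W), (4,1)(W); every one is W ⇒ L
(4,6): moves to (0,6)(W), (4,4)(W); every one is W ⇒ L
(5,2): moves to (1,2)(W), (5,0)(W); every one is W ⇒ L
(5,3): moves to (1,3)(W), (5,1)(W); every one is W ⇒ L
(5,6): moves to (1,6)(W), (5,4)(W); every one is W ⇒ L
Every other cell has at least one move into one of the L cells above, so it is W.
Every move from (5,6) reaches a W position, so the mover loses.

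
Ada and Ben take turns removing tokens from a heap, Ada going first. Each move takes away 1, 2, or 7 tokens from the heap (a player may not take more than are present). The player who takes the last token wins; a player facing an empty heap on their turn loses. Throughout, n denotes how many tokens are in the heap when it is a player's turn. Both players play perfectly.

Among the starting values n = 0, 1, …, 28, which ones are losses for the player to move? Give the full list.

0, 3, 6, 9, 12, 15, 18, 21, 24, 27

Work bottom-up. With no move the player to move loses. Otherwise the position is W if at least one move leads to an L position for the opponent, and L if every move leads to a W.
n=0: no move → L
n=1: W (go to 0, an L position)
n=2: W (go to 0, an L position)
n=3: L (options 2(W), 1(W) are all W)
n=4: W (go to 3, an L position)
n=5: W (go to 3, an L position)
n=6: L (options 5(W), 4(W) are all W)
n=7: W (go to 6, an L position)
n=8: W (go to 6, an L position)
n=9: L (options 8(W), 7(W), 2(W) are all W)
n=10: W (go to 9, an L position)
n=11: W (go to 9, an L position)
n=12: L (options 11(W), 10(W), 5(W) are all W)
n=13: W (go to 12, an L position)
n=14: W (go to 12, an L position)
n=15: L (options 14(W), 13(W), 8(W) are all W)
n=16: W (go to 15, an L position)
n=17: W (go to 15, an L position)
n=18: L (options 17(W), 16(W), 11(W) are all W)
n=19: W (go to 18, an L position)
n=20: W (go to 18, an L position)
n=21: L (options 20(W), 19(W), 14(W) are all W)
n=22: W (go to 21, an L position)
n=23: W (go to 21, an L position)
n=24: L (options 23(W), 22(W), 17(W) are all W)
n=25: W (go to 24, an L position)
n=26: W (go to 24, an L position)
n=27: L (options 26(W), 25(W), 20(W) are all W)
n=28: W (go to 27, an L position)
The losing starting values of n are exactly the entries labelled L in this table (10 of them).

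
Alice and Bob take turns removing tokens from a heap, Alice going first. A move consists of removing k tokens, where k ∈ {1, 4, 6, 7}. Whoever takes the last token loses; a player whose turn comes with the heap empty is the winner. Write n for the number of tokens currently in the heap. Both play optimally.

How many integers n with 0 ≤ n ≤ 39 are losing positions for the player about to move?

Positions with no move are W. A position that does have a move is losing for the player to move precisely when every available move leads to a winning position for the opponent. Fill in the labels:
n=0: no move; the opponent has just taken the last token and therefore loses → W
n=1: L (sole option 0(W) is W)
n=2: W (go to 1, an L position)
n=3: L (sole option 2(W) is W)
n=4: W (go to 3, an L position)
n=5: W (go to 1, an L position)
n=6: L (options 5(W), 2(W), 0(W) are all W)
n=7: W (go to 6, an L position)
n=8: W (go to 1, an L position)
n=9: W (go to 3, an L position)
n=10: W (go to 6, an L position)
n=11: L (options 10(W), 7(W), 5(W), 4(W) are all W)
n=12: W (go to 11, an L position)
n=13: W (go to 6, an L position)
n=14: L (options 13(W), 10(W), 8(W), 7(W) are all W)
n=15: W (go to 14, an L position)
n=16: L (options 15(W), 12(W), 10(W), 9(W) are all W)
n=17: W (go to 16, an L position)
n=18: W (go to 14, an L position)
n=19: L (options 18(W), 15(W), 13(W), 12(W) are all W)
n=20: W (go to 19, an L position)
n=21: W (go to 14, an L position)
n=22: W (go to 16, an L position)
n=23: W (go to 19, an L position)
n=24: L (options 23(W), 20(W), 18(W), 17(W) are all W)
n=25: W (go to 24, an L position)
n=26: W (go to 19, an L position)
n=27: L (options 26(W), 23(W), 21(W), 20(W) are all W)
n=28: W (go to 27, an L position)
n=29: L (options 28(W), 25(W), 23(W), 22(W) are all W)
n=30: W (go to 29, an L position)
n=31: W (go to 27, an L position)
n=32: L (options 31(W), 28(W), 26(W), 25(W) are all W)
n=33: W (go to 32, an L position)
n=34: W (go to 27, an L position)
n=35: W (go to 29, an L position)
n=36: W (go to 32, an L position)
n=37: L (options 36(W), 33(W), 31(W), 30(W) are all W)
n=38: W (go to 37, an L position)
n=39: W (go to 32, an L position)
L entries with 0 ≤ n ≤ 39: n = 1, 3, 6, 11, 14, 16, 19, 24, 27, 29, 32, 37; that makes 12.

12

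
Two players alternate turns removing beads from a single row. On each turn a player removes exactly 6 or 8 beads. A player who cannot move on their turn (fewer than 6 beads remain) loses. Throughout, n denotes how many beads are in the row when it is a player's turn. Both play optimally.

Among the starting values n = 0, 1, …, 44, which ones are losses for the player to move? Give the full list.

0, 1, 2, 3, 4, 5, 14, 15, 16, 17, 18, 19, 28, 29, 30, 31, 32, 33, 42, 43, 44

Build the W/L table. Terminal = L. A non-terminal position is W if it has a move to some L; otherwise it is L.
n=0: no move → L
n=1: no move → L
n=2: no move → L
n=3: no move → L
n=4: no move → L
n=5: no move → L
n=6: reaches L-position 0 → W
n=7: reaches L-position 1 → W
n=8: reaches L-position 2 → W
n=9: reaches L-position 3 → W
n=10: reaches L-position 4 → W
n=11: reaches L-position 5 → W
n=12: reaches L-position 4 → W
n=13: reaches L-position 5 → W
n=14: only reaches 8(W), 6(W), all W → L
n=15: only reaches 9(W), 7(W), all W → L
n=16: only reaches 10(W), 8(W), all W → L
n=17: only reaches 11(W), 9(W), all W → L
n=18: only reaches 12(W), 10(W), all W → L
n=19: only reaches 13(W), 11(W), all W → L
n=20: reaches L-position 14 → W
n=21: reaches L-position 15 → W
n=22: reaches L-position 16 → W
n=23: reaches L-position 17 → W
n=24: reaches L-position 18 → W
n=25: reaches L-position 19 → W
n=26: reaches L-position 18 → W
n=27: reaches L-position 19 → W
n=28: only reaches 22(W), 20(W), all W → L
n=29: only reaches 23(W), 21(W), all W → L
n=30: only reaches 24(W), 22(W), all W → L
n=31: only reaches 25(W), 23(W), all W → L
n=32: only reaches 26(W), 24(W), all W → L
n=33: only reaches 27(W), 25(W), all W → L
n=34: reaches L-position 28 → W
n=35: reaches L-position 29 → W
n=36: reaches L-position 30 → W
n=37: reaches L-position 31 → W
n=38: reaches L-position 32 → W
n=39: reaches L-position 33 → W
n=40: reaches L-position 32 → W
n=41: reaches L-position 33 → W
n=42: only reaches 36(W), 34(W), all W → L
n=43: only reaches 37(W), 35(W), all W → L
n=44: only reaches 38(W), 36(W), all W → L
Reading off the rows marked L gives the requested list; there are 21 such values of n.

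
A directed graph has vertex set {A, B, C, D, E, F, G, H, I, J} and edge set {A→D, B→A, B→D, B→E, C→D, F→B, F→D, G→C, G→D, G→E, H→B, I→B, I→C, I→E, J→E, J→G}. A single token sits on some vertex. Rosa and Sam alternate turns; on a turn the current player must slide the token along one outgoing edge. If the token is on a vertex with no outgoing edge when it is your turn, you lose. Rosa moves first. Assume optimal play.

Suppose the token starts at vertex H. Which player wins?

Compute win/loss labels from the base case upward. A position with no move is L. Any other position is W if it can reach an L in one move, else L.
Every edge goes from a vertex to one that appears earlier in the order E, D, C, G, J, A, B, I, H, F, so processing vertices in that order labels each vertex after all of its successors.
E: no outgoing edge → L
D: no outgoing edge → L
C: →D(L), so W
G: →D(L), so W
J: →E(L), so W
A: →D(L), so W
B: →D(L), so W
I: →E(L), so W
H: →B(W) only, which is W, so L
F: →D(L), so W
Every move from H reaches a W position, so the mover loses.

Sam wins.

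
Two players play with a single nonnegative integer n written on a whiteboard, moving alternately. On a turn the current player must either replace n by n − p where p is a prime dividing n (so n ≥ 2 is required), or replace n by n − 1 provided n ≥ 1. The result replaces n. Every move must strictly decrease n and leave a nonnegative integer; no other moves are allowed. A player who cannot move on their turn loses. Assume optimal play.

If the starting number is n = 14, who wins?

Work bottom-up. With no move the player to move loses. Otherwise the position is W if at least one move leads to an L position for the opponent, and L if every move leads to a W.
n=0: no move → L
n=1: W (go to 0, an L position)
n=2: W (go to 0, an L position)
n=3: W (go to 0, an L position)
n=4: L (options 2(W), 3(W) are all W)
n=5: W (go to 0, an L position)
n=6: W (go to 4, an L position)
n=7: W (go to 0, an L position)
n=8: L (options 6(W), 7(W) are all W)
n=9: W (go to 8, an L position)
n=10: W (go to 8, an L position)
n=11: W (go to 0, an L position)
n=12: L (options 9(W), 10(W), 11(W) are all W)
n=13: W (go to 0, an L position)
n=14: W (go to 12, an L position)
From 14 the player to move can move to 12, reaching an L position.

The first player wins.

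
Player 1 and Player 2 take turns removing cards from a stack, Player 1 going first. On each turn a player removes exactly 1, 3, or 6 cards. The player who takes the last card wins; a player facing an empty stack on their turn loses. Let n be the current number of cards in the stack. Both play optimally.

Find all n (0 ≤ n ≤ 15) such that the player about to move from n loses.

Label each position W (a win for the player to move) or L (a loss). A position with no legal move is L; any other position is W exactly when some move reaches an L, and L when every move reaches a W.
n=0: no move → L
n=1: →0(L), so W
n=2: →1(W) only, which is W, so L
n=3: →2(L), so W
n=4: →3(W), 1(W) — all W, so L
n=5: →4(L), so W
n=6: →0(L), so W
n=7: →4(L), so W
n=8: →2(L), so W
n=9: →8(W), 6(W), 3(W) — all W, so L
n=10: →9(L), so W
n=11: →10(W), 8(W), 5(W) — all W, so L
n=12: →11(L), so W
n=13: →12(W), 10(W), 7(W) — all W, so L
n=14: →13(L), so W
n=15: →9(L), so W
The losing starting values of n are exactly the entries labelled L in this table (6 of them).

0, 2, 4, 9, 11, 13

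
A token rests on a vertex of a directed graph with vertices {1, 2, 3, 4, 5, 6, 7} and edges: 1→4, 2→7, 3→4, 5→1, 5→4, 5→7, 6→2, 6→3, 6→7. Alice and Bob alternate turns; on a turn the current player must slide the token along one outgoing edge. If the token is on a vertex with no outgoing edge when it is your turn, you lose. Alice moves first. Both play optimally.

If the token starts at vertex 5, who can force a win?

Use the standard recursion: the mover loses at a terminal position; elsewhere, the mover wins exactly when some move hands the opponent an L position.
Every edge goes from a vertex to one that appears earlier in the order 4, 7, 2, 1, 3, 6, 5, so processing vertices in that order labels each vertex after all of its successors.
4: no outgoing edge → L
7: no outgoing edge → L
2: →7(L), so W
1: →4(L), so W
3: →4(L), so W
6: →7(L), so W
5: →7(L), so W
The starting position 5 is W: Alice should move to 7, handing over an L position.

Alice wins.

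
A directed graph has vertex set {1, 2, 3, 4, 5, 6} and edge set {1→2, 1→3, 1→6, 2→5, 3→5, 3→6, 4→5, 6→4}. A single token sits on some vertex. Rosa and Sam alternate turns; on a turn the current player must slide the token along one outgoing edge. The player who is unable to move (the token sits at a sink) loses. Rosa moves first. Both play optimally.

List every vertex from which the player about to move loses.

Build the W/L table. Terminal = L. A non-terminal position is W if it has a move to some L; otherwise it is L.
Every edge goes from a vertex to one that appears earlier in the order 5, 4, 2, 6, 3, 1, so processing vertices in that order labels each vertex after all of its successors.
5: no outgoing edge → L
4: can move to 5, which is L ⇒ W
2: can move to 5, which is L ⇒ W
6: the only move is to 4(W), a W ⇒ L
3: can move to 6, which is L ⇒ W
1: can move to 6, which is L ⇒ W
Reading off the rows marked L gives the requested list; there are 2 such vertices.

5, 6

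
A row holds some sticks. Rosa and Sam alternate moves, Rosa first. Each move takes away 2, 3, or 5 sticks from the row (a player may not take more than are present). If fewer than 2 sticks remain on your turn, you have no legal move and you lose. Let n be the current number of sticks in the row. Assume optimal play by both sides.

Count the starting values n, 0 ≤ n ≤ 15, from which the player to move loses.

6

Work bottom-up. With no move the player to move loses. Otherwise the position is W if at least one move leads to an L position for the opponent, and L if every move leads to a W.
n=0: no move → L
n=1: no move → L
n=2: reaches L-position 0 → W
n=3: reaches L-position 1 → W
n=4: reaches L-position 1 → W
n=5: reaches L-position 0 → W
n=6: reaches L-position 1 → W
n=7: only reaches 5(W), 4(W), 2(W), all W → L
n=8: only reaches 6(W), 5(W), 3(W), all W → L
n=9: reaches L-position 7 → W
n=10: reaches L-position 8 → W
n=11: reaches L-position 8 → W
n=12: reaches L-position 7 → W
n=13: reaches L-position 8 → W
n=14: only reaches 12(W), 11(W), 9(W), all W → L
n=15: only reaches 13(W), 12(W), 10(W), all W → L
L entries with 0 ≤ n ≤ 15: n = 0, 1, 7, 8, 14, 15; that makes 6.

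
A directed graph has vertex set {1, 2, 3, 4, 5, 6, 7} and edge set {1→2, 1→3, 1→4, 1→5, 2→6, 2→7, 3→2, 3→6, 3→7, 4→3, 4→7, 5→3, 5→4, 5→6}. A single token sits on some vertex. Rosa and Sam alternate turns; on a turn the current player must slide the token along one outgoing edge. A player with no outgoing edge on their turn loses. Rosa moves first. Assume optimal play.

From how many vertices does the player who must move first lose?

Build the W/L table. Terminal = L. A non-terminal position is W if it has a move to some L; otherwise it is L.
Every edge goes from a vertex to one that appears earlier in the order 6, 7, 2, 3, 4, 5, 1, so processing vertices in that order labels each vertex after all of its successors.
6: no outgoing edge → L
7: no outgoing edge → L
2: →7(L), so W
3: →7(L), so W
4: →7(L), so W
5: →6(L), so W
1: →5(W), 4(W), 3(W), 2(W) — all W, so L
The L vertices are 1, 6, 7; that is 3 in all.

3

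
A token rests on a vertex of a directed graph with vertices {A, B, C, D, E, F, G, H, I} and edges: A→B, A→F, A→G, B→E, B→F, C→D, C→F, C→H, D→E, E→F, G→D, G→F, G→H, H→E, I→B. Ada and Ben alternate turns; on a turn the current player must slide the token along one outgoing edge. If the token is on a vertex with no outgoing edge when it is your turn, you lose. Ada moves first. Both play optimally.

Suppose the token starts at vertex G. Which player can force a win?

Work bottom-up. With no move the player to move loses. Otherwise the position is W if at least one move leads to an L position for the opponent, and L if every move leads to a W.
Every edge goes from a vertex to one that appears earlier in the order F, E, B, I, D, H, G, C, A, so processing vertices in that order labels each vertex after all of its successors.
F: no outgoing edge → L
E: W (go to F, an L position)
B: W (go to F, an L position)
I: L (sole option B(W) is W)
D: L (sole option E(W) is W)
H: L (sole option E(W) is W)
G: W (go to H, an L position)
C: W (go to H, an L position)
A: W (go to F, an L position)
From G Ada can move to H, reaching an L position.

Ada wins.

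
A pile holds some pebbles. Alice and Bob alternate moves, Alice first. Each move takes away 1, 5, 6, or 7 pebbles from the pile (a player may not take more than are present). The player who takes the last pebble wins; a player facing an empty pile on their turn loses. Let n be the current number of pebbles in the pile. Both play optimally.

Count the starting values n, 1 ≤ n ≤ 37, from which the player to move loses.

Positions with no move are L. A position that does have a move is losing for the player to move precisely when every available move leads to a winning position for the opponent. Fill in the labels:
n=0: no move → L
n=1: can move to 0, which is L ⇒ W
n=2: the only move is to 1(W), a W ⇒ L
n=3: can move to 2, which is L ⇒ W
n=4: the only move is to 3(W), a W ⇒ L
n=5: can move to 4, which is L ⇒ W
n=6: can move to 0, which is L ⇒ W
n=7: can move to 2, which is L ⇒ W
n=8: can move to 2, which is L ⇒ W
n=9: can move to 4, which is L ⇒ W
n=10: can move to 4, which is L ⇒ W
n=11: can move to 4, which is L ⇒ W
n=12: moves to 11(W), 7(W), 6(W), 5(W); every one is W ⇒ L
n=13: can move to 12, which is L ⇒ W
n=14: moves to 13(W), 9(W), 8(W), 7(W); every one is W ⇒ L
n=15: can move to 14, which is L ⇒ W
n=16: moves to 15(W), 11(W), 10(W), 9(W); every one is W ⇒ L
n=17: can move to 16, which is L ⇒ W
n=18: can move to 12, which is L ⇒ W
n=19: can move to 14, which is L ⇒ W
n=20: can move to 14, which is L ⇒ W
n=21: can move to 16, which is L ⇒ W
n=22: can move to 16, which is L ⇒ W
n=23: can move to 16, which is L ⇒ W
n=24: moves to 23(W), 19(W), 18(W), 17(W); every one is W ⇒ L
n=25: can move to 24, which is L ⇒ W
n=26: moves to 25(W), 21(W), 20(W), 19(W); every one is W ⇒ L
n=27: can move to 26, which is L ⇒ W
n=28: moves to 27(W), 23(W), 22(W), 21(W); every one is W ⇒ L
n=29: can move to 28, which is L ⇒ W
n=30: can move to 24, which is L ⇒ W
n=31: can move to 26, which is L ⇒ W
n=32: can move to 26, which is L ⇒ W
n=33: can move to 28, which is L ⇒ W
n=34: can move to 28, which is L ⇒ W
n=35: can move to 28, which is L ⇒ W
n=36: moves to 35(W), 31(W), 30(W), 29(W); every one is W ⇒ L
n=37: can move to 36, which is L ⇒ W
L entries with 1 ≤ n ≤ 37 (n=0 is outside the asked range and is not counted): n = 2, 4, 12, 14, 16, 24, 26, 28, 36; that makes 9.

9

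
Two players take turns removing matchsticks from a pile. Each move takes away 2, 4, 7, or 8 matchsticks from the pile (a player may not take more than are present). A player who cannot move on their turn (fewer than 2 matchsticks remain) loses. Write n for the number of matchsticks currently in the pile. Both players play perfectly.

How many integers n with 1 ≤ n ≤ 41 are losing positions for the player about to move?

Use the standard recursion: the mover loses at a terminal position; elsewhere, the mover wins exactly when some move hands the opponent an L position.
n=0: no move → L
n=1: no move → L
n=2: W (go to 0, an L position)
n=3: W (go to 1, an L position)
n=4: W (go to 0, an L position)
n=5: W (go to 1, an L position)
n=6: L (options 4(W), 2(W) are all W)
n=7: W (go to 0, an L position)
n=8: W (go to 6, an L position)
n=9: W (go to 1, an L position)
n=10: W (go to 6, an L position)
n=11: L (options 9(W), 7(W), 4(W), 3(W) are all W)
n=12: L (options 10(W), 8(W), 5(W), 4(W) are all W)
n=13: W (go to 11, an L position)
n=14: W (go to 12, an L position)
n=15: W (go to 11, an L position)
n=16: W (go to 12, an L position)
n=17: L (options 15(W), 13(W), 10(W), 9(W) are all W)
n=18: W (go to 11, an L position)
n=19: W (go to 17, an L position)
n=20: W (go to 12, an L position)
n=21: W (go to 17, an L position)
n=22: L (options 20(W), 18(W), 15(W), 14(W) are all W)
n=23: L (options 21(W), 19(W), 16(W), 15(W) are all W)
n=24: W (go to 22, an L position)
n=25: W (go to 23, an L position)
n=26: W (go to 22, an L position)
n=27: W (go to 23, an L position)
n=28: L (options 26(W), 24(W), 21(W), 20(W) are all W)
n=29: W (go to 22, an L position)
n=30: W (go to 28, an L position)
n=31: W (go to 23, an L position)
n=32: W (go to 28, an L position)
n=33: L (options 31(W), 29(W), 26(W), 25(W) are all W)
n=34: L (options 32(W), 30(W), 27(W), 26(W) are all W)
n=35: W (go to 33, an L position)
n=36: W (go to 34, an L position)
n=37: W (go to 33, an L position)
n=38: W (go to 34, an L position)
n=39: L (options 37(W), 35(W), 32(W), 31(W) are all W)
n=40: W (go to 33, an L position)
n=41: W (go to 39, an L position)
L entries with 1 ≤ n ≤ 41 (n=0 is outside the asked range and is not counted): n = 1, 6, 11, 12, 17, 22, 23, 28, 33, 34, 39; that makes 11.

11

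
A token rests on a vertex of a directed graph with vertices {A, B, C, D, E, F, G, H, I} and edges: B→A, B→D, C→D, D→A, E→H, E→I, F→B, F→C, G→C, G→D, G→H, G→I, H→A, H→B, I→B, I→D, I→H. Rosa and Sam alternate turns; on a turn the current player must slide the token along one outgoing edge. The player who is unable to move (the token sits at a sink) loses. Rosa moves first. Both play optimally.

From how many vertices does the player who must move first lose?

Classify positions by backward induction: terminal positions (no move available) are L. From any other position, the mover wins iff some move reaches an L.
Every edge goes from a vertex to one that appears earlier in the order A, D, B, H, I, C, F, G, E, so processing vertices in that order labels each vertex after all of its successors.
A: no outgoing edge → L
D: reaches L-position A → W
B: reaches L-position A → W
H: reaches L-position A → W
I: only reaches H(W), B(W), D(W), all W → L
C: only reaches D(W), which is W → L
F: reaches L-position C → W
G: reaches L-position C → W
E: reaches L-position I → W
The L vertices are A, C, I; that is 3 in all.

3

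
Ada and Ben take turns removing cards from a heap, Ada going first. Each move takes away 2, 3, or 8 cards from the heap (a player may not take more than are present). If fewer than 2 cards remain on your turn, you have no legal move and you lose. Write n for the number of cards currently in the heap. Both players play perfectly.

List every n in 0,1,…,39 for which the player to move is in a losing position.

0, 1, 5, 6, 10, 11, 15, 16, 20, 21, 25, 26, 30, 31, 35, 36

Label each position W (a win for the player to move) or L (a loss). A position with no legal move is L; any other position is W exactly when some move reaches an L, and L when every move reaches a W.
n=0: no move → L
n=1: no move → L
n=2: W (go to 0, an L position)
n=3: W (go to 1, an L position)
n=4: W (go to 1, an L position)
n=5: L (options 3(W), 2(W) are all W)
n=6: L (options 4(W), 3(W) are all W)
n=7: W (go to 5, an L position)
n=8: W (go to 6, an L position)
n=9: W (go to 6, an L position)
n=10: L (options 8(W), 7(W), 2(W) are all W)
n=11: L (options 9(W), 8(W), 3(W) are all W)
n=12: W (go to 10, an L position)
n=13: W (go to 11, an L position)
n=14: W (go to 11, an L position)
n=15: L (options 13(W), 12(W), 7(W) are all W)
n=16: L (options 14(W), 13(W), 8(W) are all W)
n=17: W (go to 15, an L position)
n=18: W (go to 16, an L position)
n=19: W (go to 16, an L position)
n=20: L (options 18(W), 17(W), 12(W) are all W)
n=21: L (options 19(W), 18(W), 13(W) are all W)
n=22: W (go to 20, an L position)
n=23: W (go to 21, an L position)
n=24: W (go to 21, an L position)
n=25: L (options 23(W), 22(W), 17(W) are all W)
n=26: L (options 24(W), 23(W), 18(W) are all W)
n=27: W (go to 25, an L position)
n=28: W (go to 26, an L position)
n=29: W (go to 26, an L position)
n=30: L (options 28(W), 27(W), 22(W) are all W)
n=31: L (options 29(W), 28(W), 23(W) are all W)
n=32: W (go to 30, an L position)
n=33: W (go to 31, an L position)
n=34: W (go to 31, an L position)
n=35: L (options 33(W), 32(W), 27(W) are all W)
n=36: L (options 34(W), 33(W), 28(W) are all W)
n=37: W (go to 35, an L position)
n=38: W (go to 36, an L position)
n=39: W (go to 36, an L position)
The losing starting values of n are exactly the entries labelled L in this table (16 of them).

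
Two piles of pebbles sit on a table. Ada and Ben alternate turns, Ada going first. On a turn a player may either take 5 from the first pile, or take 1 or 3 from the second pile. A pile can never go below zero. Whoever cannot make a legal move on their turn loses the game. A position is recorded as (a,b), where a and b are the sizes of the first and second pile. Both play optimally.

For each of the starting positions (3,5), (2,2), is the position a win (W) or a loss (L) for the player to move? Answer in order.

Use the standard recursion: the mover loses at a terminal position; elsewhere, the mover wins exactly when some move hands the opponent an L position.
No move ever increases a pile, so every position that can arise here has a ≤ 3 and b ≤ 5; it is enough to label the cells with 0 ≤ a ≤ 3 and 0 ≤ b ≤ 5.
Every move lowers a or b (never raises either), so fill the grid row by row in increasing a, and left to right within a row: each cell's successors are then already labelled.
      b=0  b=1  b=2  b=3  b=4  b=5
a=0:    L    W    L    W    L    W
a=1:    L    W    L    W    L    W
a=2:    L    W    L    W    L    W
a=3:    L    W    L    W    L    W
Cells with no legal move (terminal, hence L): (0,0), (1,0), (2,0), (3,0).
The remaining L cells, each justified by listing all of its moves:
(0,2): the only move is to (0,1)(W), a W ⇒ L
(0,4): moves to (0,3)(W), (0,1)(W); every one is W ⇒ L
(1,2): the only move is to (1,1)(W), a W ⇒ L
(1,4): moves to (1,3)(W), (1,1)(W); every one is W ⇒ L
(2,2): the only move is to (2,1)(W), a W ⇒ L
(2,4): moves to (2,3)(W), (2,1)(W); every one is W ⇒ L
(3,2): the only move is to (3,1)(W), a W ⇒ L
(3,4): moves to (3,3)(W), (3,1)(W); every one is W ⇒ L
Every other cell has at least one move into one of the L cells above, so it is W.
(3,5): the move to (3,4) reaches an L cell, so W
(2,2): one of the L cells justified above, so L

(3,5): W, (2,2): L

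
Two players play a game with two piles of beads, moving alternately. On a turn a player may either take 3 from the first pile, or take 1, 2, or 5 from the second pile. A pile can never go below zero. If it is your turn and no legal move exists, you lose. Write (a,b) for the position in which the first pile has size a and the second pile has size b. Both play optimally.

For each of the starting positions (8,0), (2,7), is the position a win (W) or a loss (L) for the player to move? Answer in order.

(8,0): L, (2,7): W

Build the W/L table. Terminal = L. A non-terminal position is W if it has a move to some L; otherwise it is L.
No move ever increases a pile, so every position that can arise here has a ≤ 8 and b ≤ 7; it is enough to label the cells with 0 ≤ a ≤ 8 and 0 ≤ b ≤ 7.
Every move lowers a or b (never raises either), so fill the grid row by row in increasing a, and left to right within a row: each cell's successors are then already labelled.
      b=0  b=1  b=2  b=3  b=4  b=5  b=6  b=7
a=0:    L    W    W    L    W    W    L    W
a=1:    L    W    W    L    W    W    L    W
a=2:    L    W    W    L    W    W    L    W
a=3:    W    L    W    W    L    W    W    L
a=4:    W    L    W    W    L    W    W    L
a=5:    W    L    W    W    L    W    W    L
a=6:    L    W    W    L    W    W    L    W
a=7:    L    W    W    L    W    W    L    W
a=8:    L    W    W    L    W    W    L    W
Cells with no legal move (terminal, hence L): (0,0), (1,0), (2,0).
The remaining L cells, each justified by listing all of its moves:
(0,3): moves to (0,2)(W), (0,1)(W); every one is W ⇒ L
(0,6): moves to (0,5)(W), (0,4)(W), (0,1)(W); every one is W ⇒ L
(1,3): moves to (1,2)(W), (1,1)(W); every one is W ⇒ L
(1,6): moves to (1,5)(W), (1,4)(W), (1,1)(W); every one is W ⇒ L
(2,3): moves to (2,2)(W), (2,1)(W); every one is W ⇒ L
(2,6): moves to (2,5)(W), (2,4)(W), (2,1)(W); every one is W ⇒ L
(3,1): moves to (0,1)(W), (3,0)(W); every one is W ⇒ L
(3,4): moves to (0,4)(W), (3,3)(W), (3,2)(W); every one is W ⇒ L
(3,7): moves to (0,7)(W), (3,6)(W), (3,5)(W), (3,2)(W); every one is W ⇒ L
(4,1): moves to (1,1)(W), (4,0)(W); every one is W ⇒ L
(4,4): moves to (1,4)(W), (4,3)(W), (4,2)(W); every one is W ⇒ L
(4,7): moves to (1,7)(W), (4,6)(W), (4,5)(W), (4,2)(W); every one is W ⇒ L
(5,1): moves to (2,1)(W), (5,0)(W); every one is W ⇒ L
(5,4): moves to (2,4)(W), (5,3)(W), (5,2)(W); every one is W ⇒ L
(5,7): moves to (2,7)(W), (5,6)(W), (5,5)(W), (5,2)(W); every one is W ⇒ L
(6,0): the only move is to (3,0)(W), a W ⇒ L
(6,3): moves to (3,3)(W), (6,2)(W), (6,1)(W); every one is W ⇒ L
(6,6): moves to (3,6)(W), (6,5)(W), (6,4)(W), (6,1)(W); every one is W ⇒ L
(7,0): the only move is to (4,0)(W), a W ⇒ L
(7,3): moves to (4,3)(W), (7,2)(W), (7,1)(W); every one is W ⇒ L
(7,6): moves to (4,6)(W), (7,5)(W), (7,4)(W), (7,1)(W); every one is W ⇒ L
(8,0): the only move is to (5,0)(W), a W ⇒ L
(8,3): moves to (5,3)(W), (8,2)(W), (8,1)(W); every one is W ⇒ L
(8,6): moves to (5,6)(W), (8,5)(W), (8,4)(W), (8,1)(W); every one is W ⇒ L
Every other cell has at least one move into one of the L cells above, so it is W.
(8,0): one of the L cells justified above, so L
(2,7): the move to (2,6) reaches an L cell, so W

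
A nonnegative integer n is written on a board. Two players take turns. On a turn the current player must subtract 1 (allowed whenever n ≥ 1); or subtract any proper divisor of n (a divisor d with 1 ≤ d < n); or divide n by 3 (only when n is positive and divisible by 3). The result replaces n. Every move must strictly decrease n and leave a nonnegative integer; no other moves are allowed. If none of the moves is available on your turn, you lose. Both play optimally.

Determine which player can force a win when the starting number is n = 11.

The second player wins.

Positions with no move are L. A position that does have a move is losing for the player to move precisely when every available move leads to a winning position for the opponent. Fill in the labels:
n=0: no move → L
n=1: W (go to 0, an L position)
n=2: L (sole option 1(W) is W)
n=3: W (go to 2, an L position)
n=4: W (go to 2, an L position)
n=5: L (sole option 4(W) is W)
n=6: W (go to 2, an L position)
n=7: L (sole option 6(W) is W)
n=8: W (go to 7, an L position)
n=9: L (options 3(W), 6(W), 8(W) are all W)
n=10: W (go to 5, an L position)
n=11: L (sole option 10(W) is W)
The starting position 11 is L: whatever the player to move does, the opponent receives a W position.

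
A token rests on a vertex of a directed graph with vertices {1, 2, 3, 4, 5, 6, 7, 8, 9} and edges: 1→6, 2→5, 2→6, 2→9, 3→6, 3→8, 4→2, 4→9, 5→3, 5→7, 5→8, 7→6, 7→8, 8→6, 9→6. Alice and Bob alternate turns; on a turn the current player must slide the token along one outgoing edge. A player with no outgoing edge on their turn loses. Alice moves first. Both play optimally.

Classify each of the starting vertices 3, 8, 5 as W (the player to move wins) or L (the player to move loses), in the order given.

3: W, 8: W, 5: L

Compute win/loss labels from the base case upward. A position with no move is L. Any other position is W if it can reach an L in one move, else L.
Every edge goes from a vertex to one that appears earlier in the order 6, 8, 7, 3, 5, 9, 1, 2, 4, so processing vertices in that order labels each vertex after all of its successors.
6: no outgoing edge → L
8: can move to 6, which is L ⇒ W
7: can move to 6, which is L ⇒ W
3: can move to 6, which is L ⇒ W
5: moves to 3(W), 7(W), 8(W); every one is W ⇒ L
9: can move to 6, which is L ⇒ W
1: can move to 6, which is L ⇒ W
2: can move to 5, which is L ⇒ W
4: moves to 2(W), 9(W); every one is W ⇒ L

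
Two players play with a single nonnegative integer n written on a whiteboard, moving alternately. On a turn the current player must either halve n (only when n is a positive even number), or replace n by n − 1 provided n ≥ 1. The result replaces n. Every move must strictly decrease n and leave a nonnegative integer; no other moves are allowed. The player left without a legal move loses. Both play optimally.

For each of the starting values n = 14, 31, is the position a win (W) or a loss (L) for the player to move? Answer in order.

Classify positions by backward induction: terminal positions (no move available) are L. From any other position, the mover wins iff some move reaches an L.
n=0: no move → L
n=1: can move to 0, which is L ⇒ W
n=2: the only move is to 1(W), a W ⇒ L
n=3: can move to 2, which is L ⇒ W
n=4: can move to 2, which is L ⇒ W
n=5: the only move is to 4(W), a W ⇒ L
n=6: can move to 5, which is L ⇒ W
n=7: the only move is to 6(W), a W ⇒ L
n=8: can move to 7, which is L ⇒ W
n=9: the only move is to 8(W), a W ⇒ L
n=10: can move to 5, which is L ⇒ W
n=11: the only move is to 10(W), a W ⇒ L
n=12: can move to 11, which is L ⇒ W
n=13: the only move is to 12(W), a W ⇒ L
n=14: can move to 7, which is L ⇒ W
n=15: the only move is to 14(W), a W ⇒ L
n=16: can move to 15, which is L ⇒ W
n=17: the only move is to 16(W), a W ⇒ L
n=18: can move to 9, which is L ⇒ W
n=19: the only move is to 18(W), a W ⇒ L
n=20: can move to 19, which is L ⇒ W
n=21: the only move is to 20(W), a W ⇒ L
n=22: can move to 11, which is L ⇒ W
n=23: the only move is to 22(W), a W ⇒ L
n=24: can move to 23, which is L ⇒ W
n=25: the only move is to 24(W), a W ⇒ L
n=26: can move to 13, which is L ⇒ W
n=27: the only move is to 26(W), a W ⇒ L
n=28: can move to 27, which is L ⇒ W
n=29: the only move is to 28(W), a W ⇒ L
n=30: can move to 15, which is L ⇒ W
n=31: the only move is to 30(W), a W ⇒ L

14: W, 31: L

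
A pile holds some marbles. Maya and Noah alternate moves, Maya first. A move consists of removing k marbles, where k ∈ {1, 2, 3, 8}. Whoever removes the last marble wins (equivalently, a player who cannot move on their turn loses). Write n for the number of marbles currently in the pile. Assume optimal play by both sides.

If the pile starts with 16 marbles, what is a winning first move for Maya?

Classify positions by backward induction: terminal positions (no move available) are L. From any other position, the mover wins iff some move reaches an L.
n=0: no move → L
n=1: reaches L-position 0 → W
n=2: reaches L-position 0 → W
n=3: reaches L-position 0 → W
n=4: only reaches 3(W), 2(W), 1(W), all W → L
n=5: reaches L-position 4 → W
n=6: reaches L-position 4 → W
n=7: reaches L-position 4 → W
n=8: reaches L-position 0 → W
n=9: only reaches 8(W), 7(W), 6(W), 1(W), all W → L
n=10: reaches L-position 9 → W
n=11: reaches L-position 9 → W
n=12: reaches L-position 9 → W
n=13: only reaches 12(W), 11(W), 10(W), 5(W), all W → L
n=14: reaches L-position 13 → W
n=15: reaches L-position 13 → W
n=16: reaches L-position 13 → W
From 16, the L positions reachable in one move are: 13.

Remove 3, leaving 13.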